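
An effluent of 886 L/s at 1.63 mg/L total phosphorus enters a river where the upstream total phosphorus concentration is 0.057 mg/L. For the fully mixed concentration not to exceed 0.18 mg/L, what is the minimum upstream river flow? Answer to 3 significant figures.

Set C_mix = 0.18: (Q·0.05700 + 886.0·1.630) / (Q + 886.0) = 0.18
→ Q = 886.0·(1.630 − 0.18)/(0.18 − 0.05700) = 10440 L/s.

10400 L/s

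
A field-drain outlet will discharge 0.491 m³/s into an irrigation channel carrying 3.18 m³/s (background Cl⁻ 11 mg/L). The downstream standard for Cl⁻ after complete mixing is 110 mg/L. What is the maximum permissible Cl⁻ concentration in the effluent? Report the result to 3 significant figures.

751 mg/L

At the limit, (Qr·Cr + Qe·Cₑ)/(Qr + Qe) = 110:
Cₑ = (3.671·110 − 3.180·11.00) / 0.4910 = 751.2 mg/L.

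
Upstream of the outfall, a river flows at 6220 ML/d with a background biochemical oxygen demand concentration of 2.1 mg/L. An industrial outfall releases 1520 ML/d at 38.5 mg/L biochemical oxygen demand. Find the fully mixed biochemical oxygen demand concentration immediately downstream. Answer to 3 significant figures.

9.25 mg/L

Flow-weighted average: C = (6220·2.100 + 1520·38.50) / 7740 = 71580/7740 = 9.248 mg/L.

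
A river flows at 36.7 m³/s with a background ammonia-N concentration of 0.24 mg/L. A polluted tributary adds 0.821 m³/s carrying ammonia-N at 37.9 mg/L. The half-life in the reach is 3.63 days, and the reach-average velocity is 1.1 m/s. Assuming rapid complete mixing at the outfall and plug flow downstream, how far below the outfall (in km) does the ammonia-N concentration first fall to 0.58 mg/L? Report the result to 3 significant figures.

302 km

Conservation of mass: C = (36.70·0.2400 + 0.8210·37.90) / 37.52 = 39.92/37.52 = 1.064 mg/L.
Half-life 3.63 d → k = ln 2 / 3.63 = 0.1909 d⁻¹.
Set 1.064·exp(−k·t) = 0.58 → t = ln(1.064/0.58)/k = 274600 s = 76.27 h.
Distance = v·t = 1.1·274600 = 302000 m = 302.0 km.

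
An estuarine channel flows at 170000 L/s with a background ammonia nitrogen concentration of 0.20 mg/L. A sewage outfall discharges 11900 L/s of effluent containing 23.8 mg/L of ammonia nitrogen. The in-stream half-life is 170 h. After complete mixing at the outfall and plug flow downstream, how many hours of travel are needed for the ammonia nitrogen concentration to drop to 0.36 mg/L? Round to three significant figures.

387 h

After mixing, C = (170000·0.2000 + 11900·23.80) / 181900 = 317200/181900 = 1.744 mg/L.
Half-life 170 h → k = ln 2 / 170 = 0.004077 h⁻¹ = 0.09786 d⁻¹.
1.744·exp(−k·t) = 0.36 → t = ln(1.744/0.36)/k = 1393000 s = 387.0 h.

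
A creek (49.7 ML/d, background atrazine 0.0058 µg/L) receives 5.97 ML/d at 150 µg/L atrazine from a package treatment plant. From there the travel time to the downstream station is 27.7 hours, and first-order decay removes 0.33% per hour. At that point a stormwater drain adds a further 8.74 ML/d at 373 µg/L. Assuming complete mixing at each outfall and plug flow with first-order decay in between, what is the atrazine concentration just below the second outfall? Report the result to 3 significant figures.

After mixing, C = (49.70·0.005800 + 5.970·150.0) / 55.67 = 895.8/55.67 = 16.09 µg/L; combined flow 55.67 ML/d.
0.33%/h lost → k = −ln(1 − 0.0033) = 0.003305 h⁻¹.
Decay over the reach: 16.09·exp(−kt) = 16.09·0.9125 = 14.68 µg/L.
Second outfall: C = (55.67·14.68 + 8.740·373.0)/64.41 = 63.30 µg/L.

63.3 µg/L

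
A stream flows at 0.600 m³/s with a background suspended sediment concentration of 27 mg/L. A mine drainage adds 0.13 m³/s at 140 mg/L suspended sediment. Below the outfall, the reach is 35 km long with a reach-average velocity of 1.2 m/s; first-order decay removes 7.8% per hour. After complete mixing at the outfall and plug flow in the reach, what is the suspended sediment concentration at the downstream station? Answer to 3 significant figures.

24.4 mg/L

Mass balance: C = (0.6000·27.00 + 0.1300·140.0) / 0.7300 = 34.40/0.7300 = 47.12 mg/L.
Travel time t = 35·1000 / 1.2 = 29170 s = 8.102 h.
7.8%/h lost → k = −ln(1 − 0.078) = 0.08121 h⁻¹.
After decay, C = 47.12 × e^(−kt) = 47.12 × 0.5179 = 24.41 mg/L.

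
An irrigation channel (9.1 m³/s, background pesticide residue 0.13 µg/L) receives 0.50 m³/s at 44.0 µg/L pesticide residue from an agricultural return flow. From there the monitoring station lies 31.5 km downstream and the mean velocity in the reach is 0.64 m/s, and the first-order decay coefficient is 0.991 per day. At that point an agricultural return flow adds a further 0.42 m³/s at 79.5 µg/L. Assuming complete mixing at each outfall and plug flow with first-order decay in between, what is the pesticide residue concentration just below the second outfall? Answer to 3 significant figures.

4.65 µg/L

Mixed concentration C = ΣQC/ΣQ = (9.100·0.1300 + 0.5000·44.00) / 9.600 = 23.18/9.600 = 2.415 µg/L; combined flow 9.600 m³/s.
Travel time t = 31.5·1000 / 0.64 = 49220 s = 13.67 h.
First-order decay: C = 2.415·exp(−k·t) = 2.415·0.5686 = 1.373 µg/L.
At the second outfall, C = (9.600·1.373 + 0.4200·79.50) / (9.600 + 0.4200) = 4.648 µg/L.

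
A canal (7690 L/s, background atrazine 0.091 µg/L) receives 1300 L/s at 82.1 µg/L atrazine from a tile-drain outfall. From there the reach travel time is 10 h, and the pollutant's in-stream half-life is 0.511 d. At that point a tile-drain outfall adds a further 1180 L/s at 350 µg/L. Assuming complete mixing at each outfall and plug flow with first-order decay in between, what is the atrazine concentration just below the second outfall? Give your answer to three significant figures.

46.6 µg/L

Mixed concentration C = ΣQC/ΣQ = (7690·0.09100 + 1300·82.10) / 8990 = 107400/8990 = 11.95 µg/L; combined flow 8990 L/s.
Half-life 0.511 d → k = ln 2 / 0.511 = 1.356 d⁻¹.
Decay over the reach: 11.95·exp(−kt) = 11.95·0.5683 = 6.791 µg/L.
Second outfall: C = (8990·6.791 + 1180·350.0)/10170 = 46.61 µg/L.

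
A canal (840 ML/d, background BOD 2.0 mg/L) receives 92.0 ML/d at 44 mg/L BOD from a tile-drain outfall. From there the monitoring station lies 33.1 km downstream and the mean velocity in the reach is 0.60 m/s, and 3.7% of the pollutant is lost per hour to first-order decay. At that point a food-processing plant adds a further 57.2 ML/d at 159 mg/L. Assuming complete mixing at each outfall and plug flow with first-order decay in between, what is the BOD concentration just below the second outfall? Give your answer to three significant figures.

After mixing, C = (840.0·2.000 + 92.00·44.00) / 932.0 = 5728/932.0 = 6.146 mg/L; combined flow 932.0 ML/d.
Travel time t = 33.1·1000 / 0.60 = 55170 s = 15.32 h.
3.7%/h lost → k = −ln(1 − 0.037) = 0.03770 h⁻¹.
Applying C = C₀e^(−kt): 6.146 × 0.5612 = 3.449 mg/L.
At the second outfall, C = (932.0·3.449 + 57.20·159.0) / (932.0 + 57.20) = 12.44 mg/L.

12.4 mg/L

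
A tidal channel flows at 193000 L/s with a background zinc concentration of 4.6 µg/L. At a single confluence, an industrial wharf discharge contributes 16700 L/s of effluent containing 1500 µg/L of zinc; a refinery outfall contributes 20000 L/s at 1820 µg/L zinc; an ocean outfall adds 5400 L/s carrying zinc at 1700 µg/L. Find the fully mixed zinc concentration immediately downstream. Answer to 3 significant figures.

Conservation of mass: C = (193000·4.600 + 16700·1500 + 20000·1820 + 5400·1700) / 235100 = 71520000/235100 = 304.2 µg/L.

304 µg/L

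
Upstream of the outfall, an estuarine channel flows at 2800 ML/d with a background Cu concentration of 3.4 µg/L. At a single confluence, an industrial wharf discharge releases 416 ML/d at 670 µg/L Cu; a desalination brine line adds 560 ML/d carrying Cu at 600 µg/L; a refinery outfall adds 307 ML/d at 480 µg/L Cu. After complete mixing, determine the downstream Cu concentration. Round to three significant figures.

Mass balance: C = (2800·3.400 + 416.0·670.0 + 560.0·600.0 + 307.0·480.0) / 4083 = 771600/4083 = 189.0 µg/L.

189 µg/L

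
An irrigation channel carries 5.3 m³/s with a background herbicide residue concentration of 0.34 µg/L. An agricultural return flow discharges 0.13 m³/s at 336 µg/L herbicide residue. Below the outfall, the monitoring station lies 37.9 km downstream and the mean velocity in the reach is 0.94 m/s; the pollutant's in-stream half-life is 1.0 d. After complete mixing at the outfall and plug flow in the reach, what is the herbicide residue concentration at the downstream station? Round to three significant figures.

6.06 µg/L

After mixing, C = (5.300·0.3400 + 0.1300·336.0) / 5.430 = 45.48/5.430 = 8.376 µg/L.
Travel time t = 37.9·1000 / 0.94 = 40320 s = 11.20 h.
Half-life 1.0 d → k = ln 2 / 1.0 = 0.6931 d⁻¹.
Applying C = C₀e^(−kt): 8.376 × 0.7236 = 6.061 µg/L.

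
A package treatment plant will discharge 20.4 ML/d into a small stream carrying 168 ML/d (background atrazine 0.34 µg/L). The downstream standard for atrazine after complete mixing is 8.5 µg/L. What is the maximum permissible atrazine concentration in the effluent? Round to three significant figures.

At the limit, (Qr·Cr + Qe·Cₑ)/(Qr + Qe) = 8.5:
Cₑ = (188.4·8.5 − 168.0·0.3400) / 20.40 = 75.70 µg/L.

75.7 µg/L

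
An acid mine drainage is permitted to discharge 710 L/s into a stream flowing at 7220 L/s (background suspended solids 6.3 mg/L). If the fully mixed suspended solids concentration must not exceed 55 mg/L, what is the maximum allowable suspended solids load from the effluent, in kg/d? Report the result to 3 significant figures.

33800 kg/d

Mass balance at the limit: 7220·6.300 + 710.0·Cₑ = 7930·55 → Cₑ = 550.2 mg/L.
710.0 L/s = 0.7100 m³/s. Load = 0.7100 m³/s × 550.2 g/m³ × 86 400 s/d = 33750 kg/d.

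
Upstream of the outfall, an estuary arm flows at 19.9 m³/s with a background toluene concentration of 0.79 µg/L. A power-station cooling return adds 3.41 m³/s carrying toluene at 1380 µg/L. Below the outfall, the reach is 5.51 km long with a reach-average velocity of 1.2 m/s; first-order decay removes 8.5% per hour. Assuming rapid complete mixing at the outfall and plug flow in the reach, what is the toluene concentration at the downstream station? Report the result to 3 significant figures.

After mixing, C = (19.90·0.7900 + 3.410·1380) / 23.31 = 4722/23.31 = 202.6 µg/L.
Travel time t = 5.51·1000 / 1.2 = 4592 s = 1.275 h.
8.5%/h lost → k = −ln(1 − 0.085) = 0.08883 h⁻¹.
Applying C = C₀e^(−kt): 202.6 × 0.8929 = 180.9 µg/L.

181 µg/L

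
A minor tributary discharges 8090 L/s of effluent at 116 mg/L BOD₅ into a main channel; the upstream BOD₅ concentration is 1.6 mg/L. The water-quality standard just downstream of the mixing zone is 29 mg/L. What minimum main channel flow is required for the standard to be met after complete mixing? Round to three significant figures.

Set C_mix = 29: (Q·1.600 + 8090·116.0) / (Q + 8090) = 29
→ Q = 8090·(116.0 − 29)/(29 − 1.600) = 25690 L/s.

25700 L/s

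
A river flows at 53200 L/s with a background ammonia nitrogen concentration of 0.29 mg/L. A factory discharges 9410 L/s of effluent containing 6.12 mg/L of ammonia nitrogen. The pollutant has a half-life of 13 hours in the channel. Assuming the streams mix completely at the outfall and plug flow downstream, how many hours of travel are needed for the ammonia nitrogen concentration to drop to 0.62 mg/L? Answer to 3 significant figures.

11.8 h

Flow-weighted average: C = (53200·0.2900 + 9410·6.120) / 62610 = 73020/62610 = 1.166 mg/L.
Half-life 13 h → k = ln 2 / 13 = 0.05332 h⁻¹ = 1.280 d⁻¹.
1.166·exp(−k·t) = 0.62 → t = ln(1.166/0.62)/k = 42660 s = 11.85 h.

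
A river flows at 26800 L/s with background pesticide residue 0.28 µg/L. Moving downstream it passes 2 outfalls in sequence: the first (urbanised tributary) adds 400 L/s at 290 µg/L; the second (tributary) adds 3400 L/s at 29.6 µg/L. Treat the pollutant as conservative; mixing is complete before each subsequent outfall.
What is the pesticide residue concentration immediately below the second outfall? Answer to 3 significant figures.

Outfall 1: combined Q = 27200 L/s; C = (26800·0.2800 + 400.0·290.0)/27200 = 4.541 µg/L.
Outfall 2: combined Q = 30600 L/s; C = (27200·4.541 + 3400·29.60)/30600 = 7.325 µg/L.

7.32 µg/L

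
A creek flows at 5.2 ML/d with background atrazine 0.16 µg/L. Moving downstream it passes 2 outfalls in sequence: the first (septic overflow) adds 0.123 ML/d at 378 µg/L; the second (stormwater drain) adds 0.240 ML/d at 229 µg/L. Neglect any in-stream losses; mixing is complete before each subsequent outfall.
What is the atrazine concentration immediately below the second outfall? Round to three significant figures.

18.4 µg/L

After outfall 1: Q = 5.200 + 0.1230 = 5.323 ML/d; C = (5.200·0.1600 + 0.1230·378.0)/5.323 = 8.891 µg/L.
After outfall 2: Q = 5.323 + 0.2400 = 5.563 ML/d; C = (5.323·8.891 + 0.2400·229.0)/5.563 = 18.39 µg/L.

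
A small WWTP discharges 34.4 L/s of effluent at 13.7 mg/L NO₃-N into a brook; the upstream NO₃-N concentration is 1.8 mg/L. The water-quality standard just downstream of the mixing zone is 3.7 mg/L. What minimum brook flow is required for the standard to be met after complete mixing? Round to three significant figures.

Set C_mix = 3.7: (Q·1.800 + 34.40·13.70) / (Q + 34.40) = 3.7
→ Q = 34.40·(13.70 − 3.7)/(3.7 − 1.800) = 181.1 L/s.

181 L/s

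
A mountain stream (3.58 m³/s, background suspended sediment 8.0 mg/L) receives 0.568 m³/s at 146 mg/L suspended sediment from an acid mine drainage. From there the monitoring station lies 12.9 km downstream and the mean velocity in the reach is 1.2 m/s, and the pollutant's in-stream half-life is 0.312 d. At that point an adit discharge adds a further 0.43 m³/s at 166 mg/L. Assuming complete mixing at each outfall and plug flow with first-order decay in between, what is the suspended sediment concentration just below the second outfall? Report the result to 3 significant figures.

Mass balance: C = (3.580·8.000 + 0.5680·146.0) / 4.148 = 111.6/4.148 = 26.90 mg/L; combined flow 4.148 m³/s.
Travel time t = 12.9·1000 / 1.2 = 10750 s = 2.986 h.
Half-life 0.312 d → k = ln 2 / 0.312 = 2.222 d⁻¹.
Applying C = C₀e^(−kt): 26.90 × 0.7585 = 20.40 mg/L.
Second outfall: C = (4.148·20.40 + 0.4300·166.0)/4.578 = 34.08 mg/L.

34.1 mg/L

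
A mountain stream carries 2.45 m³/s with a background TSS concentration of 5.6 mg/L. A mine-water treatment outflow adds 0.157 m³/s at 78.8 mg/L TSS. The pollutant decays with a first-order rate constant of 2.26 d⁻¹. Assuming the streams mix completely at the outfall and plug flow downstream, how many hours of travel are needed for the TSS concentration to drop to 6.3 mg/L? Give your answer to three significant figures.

Mass balance: C = (2.450·5.600 + 0.1570·78.80) / 2.607 = 26.09/2.607 = 10.01 mg/L.
10.01·exp(−k·t) = 6.3 → t = ln(10.01/6.3)/k = 17700 s = 4.915 h.

4.92 h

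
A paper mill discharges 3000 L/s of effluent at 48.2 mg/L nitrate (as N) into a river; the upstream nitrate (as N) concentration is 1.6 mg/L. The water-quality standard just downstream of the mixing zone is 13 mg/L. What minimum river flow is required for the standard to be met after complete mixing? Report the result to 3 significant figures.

Set C_mix = 13: (Q·1.600 + 3000·48.20) / (Q + 3000) = 13
→ Q = 3000·(48.20 − 13)/(13 − 1.600) = 9263 L/s.

9260 L/s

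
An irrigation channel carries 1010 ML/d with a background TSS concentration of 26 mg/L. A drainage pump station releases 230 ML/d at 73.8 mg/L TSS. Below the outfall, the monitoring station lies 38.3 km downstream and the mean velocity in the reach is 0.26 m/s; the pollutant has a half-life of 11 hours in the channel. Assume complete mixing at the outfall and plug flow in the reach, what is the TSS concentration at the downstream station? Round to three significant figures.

2.65 mg/L

Mixed concentration C = ΣQC/ΣQ = (1010·26.00 + 230.0·73.80) / 1240 = 43230/1240 = 34.87 mg/L.
Travel time t = 38.3·1000 / 0.26 = 147300 s = 40.92 h.
Half-life 11 h → k = ln 2 / 11 = 0.06301 h⁻¹ = 1.512 d⁻¹.
First-order decay: C = 34.87·exp(−k·t) = 34.87·0.07589 = 2.646 mg/L.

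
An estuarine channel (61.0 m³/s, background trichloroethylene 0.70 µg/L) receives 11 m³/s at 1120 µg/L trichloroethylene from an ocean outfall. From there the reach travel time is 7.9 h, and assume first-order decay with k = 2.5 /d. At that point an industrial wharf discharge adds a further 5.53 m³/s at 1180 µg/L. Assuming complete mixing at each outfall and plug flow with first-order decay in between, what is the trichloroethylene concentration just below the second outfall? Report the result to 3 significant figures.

154 µg/L

Conservation of mass: C = (61.00·0.7000 + 11.00·1120) / 72.00 = 12360/72.00 = 171.7 µg/L; combined flow 72.00 m³/s.
First-order decay: C = 171.7·exp(−k·t) = 171.7·0.4391 = 75.40 µg/L.
Second outfall: C = (72.00·75.40 + 5.530·1180)/77.53 = 154.2 µg/L.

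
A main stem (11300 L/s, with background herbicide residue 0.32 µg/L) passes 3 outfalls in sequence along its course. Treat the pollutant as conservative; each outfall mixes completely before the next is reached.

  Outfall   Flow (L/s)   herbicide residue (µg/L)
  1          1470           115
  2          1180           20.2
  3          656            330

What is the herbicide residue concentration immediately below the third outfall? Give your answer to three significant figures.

28.3 µg/L

Below outfall 1: Q → 12770 L/s, C = (11300·0.3200 + 1470·115.0)/12770 = 13.52 µg/L.
Below outfall 2: Q → 13950 L/s, C = (12770·13.52 + 1180·20.20)/13950 = 14.09 µg/L.
Below outfall 3: Q → 14610 L/s, C = (13950·14.09 + 656.0·330.0)/14610 = 28.27 µg/L.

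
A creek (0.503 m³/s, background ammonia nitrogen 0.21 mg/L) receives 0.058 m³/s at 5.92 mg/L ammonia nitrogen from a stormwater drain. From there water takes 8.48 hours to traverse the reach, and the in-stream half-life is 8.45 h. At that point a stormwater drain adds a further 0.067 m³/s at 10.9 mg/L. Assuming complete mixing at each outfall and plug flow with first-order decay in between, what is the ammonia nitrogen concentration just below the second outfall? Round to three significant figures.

1.52 mg/L

Mass balance: C = (0.5030·0.2100 + 0.05800·5.920) / 0.5610 = 0.4490/0.5610 = 0.8003 mg/L; combined flow 0.5610 m³/s.
Half-life 8.45 h → k = ln 2 / 8.45 = 0.08203 h⁻¹ = 1.969 d⁻¹.
Decay over the reach: 0.8003·exp(−kt) = 0.8003·0.4988 = 0.3992 mg/L.
At the second outfall, C = (0.5610·0.3992 + 0.06700·10.90) / (0.5610 + 0.06700) = 1.519 mg/L.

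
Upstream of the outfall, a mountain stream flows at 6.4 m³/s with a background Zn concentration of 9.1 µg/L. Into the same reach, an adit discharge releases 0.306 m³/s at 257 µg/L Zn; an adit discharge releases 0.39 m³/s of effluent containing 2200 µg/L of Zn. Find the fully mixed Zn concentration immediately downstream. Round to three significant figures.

Mixed concentration C = ΣQC/ΣQ = (6.400·9.100 + 0.3060·257.0 + 0.3900·2200) / 7.096 = 994.9/7.096 = 140.2 µg/L.

140 µg/L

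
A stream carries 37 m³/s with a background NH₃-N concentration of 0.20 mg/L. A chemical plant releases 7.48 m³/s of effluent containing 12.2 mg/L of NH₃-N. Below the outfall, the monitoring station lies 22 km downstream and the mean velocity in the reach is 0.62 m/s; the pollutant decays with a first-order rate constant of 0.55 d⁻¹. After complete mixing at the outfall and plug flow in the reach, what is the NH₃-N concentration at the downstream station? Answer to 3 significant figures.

Conservation of mass: C = (37.00·0.2000 + 7.480·12.20) / 44.48 = 98.66/44.48 = 2.218 mg/L.
Travel time t = 22·1000 / 0.62 = 35480 s = 9.857 h.
Applying C = C₀e^(−kt): 2.218 × 0.7978 = 1.770 mg/L.

1.77 mg/L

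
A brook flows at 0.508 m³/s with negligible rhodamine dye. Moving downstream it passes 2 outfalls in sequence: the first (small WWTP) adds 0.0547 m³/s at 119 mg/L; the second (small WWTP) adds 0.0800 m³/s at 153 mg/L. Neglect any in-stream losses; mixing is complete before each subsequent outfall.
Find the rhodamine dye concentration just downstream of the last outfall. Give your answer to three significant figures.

29.2 mg/L

After outfall 1: Q = 0.5080 + 0.05470 = 0.5627 m³/s; C = (0.5080·0 + 0.05470·119.0)/0.5627 = 11.57 mg/L.
After outfall 2: Q = 0.5627 + 0.08000 = 0.6427 m³/s; C = (0.5627·11.57 + 0.08000·153.0)/0.6427 = 29.17 mg/L.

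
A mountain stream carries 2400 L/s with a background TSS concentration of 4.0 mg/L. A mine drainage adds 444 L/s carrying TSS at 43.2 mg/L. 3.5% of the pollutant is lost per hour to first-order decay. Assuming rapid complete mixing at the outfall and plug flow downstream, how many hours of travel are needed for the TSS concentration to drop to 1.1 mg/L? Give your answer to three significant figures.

62.3 h

After mixing, C = (2400·4.000 + 444.0·43.20) / 2844 = 28780/2844 = 10.12 mg/L.
3.5%/h lost → k = −ln(1 − 0.035) = 0.03563 h⁻¹.
10.12·exp(−k·t) = 1.1 → t = ln(10.12/1.1)/k = 224200 s = 62.29 h.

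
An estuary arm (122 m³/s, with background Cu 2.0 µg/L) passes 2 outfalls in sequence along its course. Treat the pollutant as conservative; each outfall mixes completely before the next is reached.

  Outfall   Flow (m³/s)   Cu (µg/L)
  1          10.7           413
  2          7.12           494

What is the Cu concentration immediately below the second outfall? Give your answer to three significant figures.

58.5 µg/L

Below outfall 1: Q → 132.7 m³/s, C = (122.0·2.000 + 10.70·413.0)/132.7 = 35.14 µg/L.
Below outfall 2: Q → 139.8 m³/s, C = (132.7·35.14 + 7.120·494.0)/139.8 = 58.51 µg/L.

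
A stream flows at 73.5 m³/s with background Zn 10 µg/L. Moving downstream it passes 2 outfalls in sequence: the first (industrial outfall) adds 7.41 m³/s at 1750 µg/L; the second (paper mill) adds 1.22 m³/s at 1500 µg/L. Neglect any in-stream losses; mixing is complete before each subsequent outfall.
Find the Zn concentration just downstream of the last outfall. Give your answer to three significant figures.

189 µg/L

Outfall 1: combined Q = 80.91 m³/s; C = (73.50·10.00 + 7.410·1750)/80.91 = 169.4 µg/L.
Outfall 2: combined Q = 82.13 m³/s; C = (80.91·169.4 + 1.220·1500)/82.13 = 189.1 µg/L.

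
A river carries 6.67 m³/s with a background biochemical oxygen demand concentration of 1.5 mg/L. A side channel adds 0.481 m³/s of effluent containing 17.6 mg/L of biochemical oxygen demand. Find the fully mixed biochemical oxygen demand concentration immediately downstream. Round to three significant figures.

2.58 mg/L

Flow-weighted average: C = (6.670·1.500 + 0.4810·17.60) / 7.151 = 18.47/7.151 = 2.583 mg/L.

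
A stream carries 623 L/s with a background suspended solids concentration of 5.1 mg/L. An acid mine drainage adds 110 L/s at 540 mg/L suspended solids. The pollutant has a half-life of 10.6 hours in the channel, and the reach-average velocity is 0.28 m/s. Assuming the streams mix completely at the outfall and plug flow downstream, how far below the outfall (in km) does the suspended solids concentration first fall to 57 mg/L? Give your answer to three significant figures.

6.23 km

Mixed concentration C = ΣQC/ΣQ = (623.0·5.100 + 110.0·540.0) / 733.0 = 62580/733.0 = 85.37 mg/L.
Half-life 10.6 h → k = ln 2 / 10.6 = 0.06539 h⁻¹ = 1.569 d⁻¹.
Set 85.37·exp(−k·t) = 57 → t = ln(85.37/57)/k = 22240 s = 6.178 h.
Distance = v·t = 0.28·22240 = 6227 m = 6.227 km.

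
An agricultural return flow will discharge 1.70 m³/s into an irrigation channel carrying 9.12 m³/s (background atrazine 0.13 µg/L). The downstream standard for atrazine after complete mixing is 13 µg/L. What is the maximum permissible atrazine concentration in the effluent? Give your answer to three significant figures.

82.0 µg/L

At the limit, (Qr·Cr + Qe·Cₑ)/(Qr + Qe) = 13:
Cₑ = (10.82·13 − 9.120·0.1300) / 1.700 = 82.04 µg/L.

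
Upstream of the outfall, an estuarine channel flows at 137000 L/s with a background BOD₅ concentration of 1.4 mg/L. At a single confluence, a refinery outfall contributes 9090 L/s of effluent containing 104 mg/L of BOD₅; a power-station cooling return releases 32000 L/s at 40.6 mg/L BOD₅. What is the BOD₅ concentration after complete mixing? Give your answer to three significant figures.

13.7 mg/L

After mixing, C = (137000·1.400 + 9090·104.0 + 32000·40.60) / 178100 = 2436000/178100 = 13.68 mg/L.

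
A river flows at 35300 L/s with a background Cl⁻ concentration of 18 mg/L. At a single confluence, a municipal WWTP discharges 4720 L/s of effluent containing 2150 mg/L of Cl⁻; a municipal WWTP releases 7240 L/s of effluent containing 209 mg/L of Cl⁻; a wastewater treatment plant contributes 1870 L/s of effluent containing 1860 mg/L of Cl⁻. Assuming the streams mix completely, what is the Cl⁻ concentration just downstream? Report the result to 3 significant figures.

Mass balance: C = (35300·18.00 + 4720·2150 + 7240·209.0 + 1870·1860) / 49130 = 15770000/49130 = 321.1 mg/L.

321 mg/L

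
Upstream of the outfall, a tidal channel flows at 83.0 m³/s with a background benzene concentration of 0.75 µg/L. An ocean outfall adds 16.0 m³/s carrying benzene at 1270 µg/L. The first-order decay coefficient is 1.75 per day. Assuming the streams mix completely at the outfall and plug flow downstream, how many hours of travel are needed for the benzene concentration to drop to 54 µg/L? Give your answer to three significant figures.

18.4 h

Mixed concentration C = ΣQC/ΣQ = (83.00·0.7500 + 16.00·1270) / 99.00 = 20380/99.00 = 205.9 µg/L.
205.9·exp(−k·t) = 54 → t = ln(205.9/54)/k = 66070 s = 18.35 h.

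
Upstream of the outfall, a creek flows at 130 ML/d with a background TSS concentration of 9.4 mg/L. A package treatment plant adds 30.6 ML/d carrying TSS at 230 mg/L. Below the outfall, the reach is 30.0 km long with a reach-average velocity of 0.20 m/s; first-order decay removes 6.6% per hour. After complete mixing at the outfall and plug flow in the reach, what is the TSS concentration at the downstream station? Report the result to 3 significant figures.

After mixing, C = (130.0·9.400 + 30.60·230.0) / 160.6 = 8260/160.6 = 51.43 mg/L.
Travel time t = 30.0·1000 / 0.20 = 150000 s = 41.67 h.
6.6%/h lost → k = −ln(1 − 0.066) = 0.06828 h⁻¹.
Decay over the reach: 51.43·exp(−kt) = 51.43·0.05814 = 2.990 mg/L.

2.99 mg/L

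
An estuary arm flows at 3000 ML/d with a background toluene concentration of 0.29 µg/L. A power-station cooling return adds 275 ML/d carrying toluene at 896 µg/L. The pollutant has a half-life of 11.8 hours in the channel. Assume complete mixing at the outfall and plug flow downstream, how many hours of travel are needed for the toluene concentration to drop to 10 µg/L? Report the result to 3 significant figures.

Flow-weighted average: C = (3000·0.2900 + 275.0·896.0) / 3275 = 247300/3275 = 75.50 µg/L.
Half-life 11.8 h → k = ln 2 / 11.8 = 0.05874 h⁻¹ = 1.410 d⁻¹.
75.50·exp(−k·t) = 10 → t = ln(75.50/10)/k = 123900 s = 34.41 h.

34.4 h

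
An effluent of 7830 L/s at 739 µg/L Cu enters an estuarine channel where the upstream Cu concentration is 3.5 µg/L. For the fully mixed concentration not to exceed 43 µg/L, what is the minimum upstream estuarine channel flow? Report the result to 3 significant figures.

Set C_mix = 43: (Q·3.500 + 7830·739.0) / (Q + 7830) = 43
→ Q = 7830·(739.0 − 43)/(43 − 3.500) = 138000 L/s.

138000 L/s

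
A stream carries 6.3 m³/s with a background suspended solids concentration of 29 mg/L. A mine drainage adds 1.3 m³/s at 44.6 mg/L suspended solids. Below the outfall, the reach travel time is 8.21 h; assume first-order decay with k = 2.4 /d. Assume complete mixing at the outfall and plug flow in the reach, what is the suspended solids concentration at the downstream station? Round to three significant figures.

13.9 mg/L

Mixed concentration C = ΣQC/ΣQ = (6.300·29.00 + 1.300·44.60) / 7.600 = 240.7/7.600 = 31.67 mg/L.
First-order decay: C = 31.67·exp(−k·t) = 31.67·0.4400 = 13.93 mg/L.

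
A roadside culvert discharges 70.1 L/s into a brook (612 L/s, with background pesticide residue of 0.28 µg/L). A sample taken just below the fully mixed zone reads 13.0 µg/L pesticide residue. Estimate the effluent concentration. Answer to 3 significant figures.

Mass balance: 612.0·0.2800 + 70.10·Cₑ = 682.1·13.00
→ Cₑ = (682.1·13.00 − 612.0·0.2800) / 70.10 = 124.1 µg/L.

124 µg/L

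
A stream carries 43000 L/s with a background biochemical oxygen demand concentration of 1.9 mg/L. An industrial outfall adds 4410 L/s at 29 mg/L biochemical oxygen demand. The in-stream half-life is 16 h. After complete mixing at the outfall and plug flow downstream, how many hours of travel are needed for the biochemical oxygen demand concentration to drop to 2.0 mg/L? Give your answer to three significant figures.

Conservation of mass: C = (43000·1.900 + 4410·29.00) / 47410 = 209600/47410 = 4.421 mg/L.
Half-life 16 h → k = ln 2 / 16 = 0.04332 h⁻¹ = 1.040 d⁻¹.
4.421·exp(−k·t) = 2.0 → t = ln(4.421/2.0)/k = 65910 s = 18.31 h.

18.3 h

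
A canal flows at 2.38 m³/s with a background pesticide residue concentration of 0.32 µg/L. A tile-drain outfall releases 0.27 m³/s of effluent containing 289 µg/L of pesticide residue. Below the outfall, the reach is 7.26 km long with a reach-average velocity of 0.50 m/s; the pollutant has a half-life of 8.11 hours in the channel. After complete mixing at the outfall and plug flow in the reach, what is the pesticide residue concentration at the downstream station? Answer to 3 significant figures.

Conservation of mass: C = (2.380·0.3200 + 0.2700·289.0) / 2.650 = 78.79/2.650 = 29.73 µg/L.
Travel time t = 7.26·1000 / 0.50 = 14520 s = 4.033 h.
Half-life 8.11 h → k = ln 2 / 8.11 = 0.08547 h⁻¹ = 2.051 d⁻¹.
After decay, C = 29.73 × e^(−kt) = 29.73 × 0.7084 = 21.06 µg/L.

21.1 µg/L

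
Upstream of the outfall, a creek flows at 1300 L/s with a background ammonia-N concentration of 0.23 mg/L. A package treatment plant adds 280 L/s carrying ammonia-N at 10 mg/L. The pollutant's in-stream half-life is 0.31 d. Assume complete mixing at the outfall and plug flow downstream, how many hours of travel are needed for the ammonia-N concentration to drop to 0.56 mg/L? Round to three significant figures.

13.5 h

After mixing, C = (1300·0.2300 + 280.0·10.00) / 1580 = 3099/1580 = 1.961 mg/L.
Half-life 0.31 d → k = ln 2 / 0.31 = 2.236 d⁻¹.
1.961·exp(−k·t) = 0.56 → t = ln(1.961/0.56)/k = 48440 s = 13.45 h.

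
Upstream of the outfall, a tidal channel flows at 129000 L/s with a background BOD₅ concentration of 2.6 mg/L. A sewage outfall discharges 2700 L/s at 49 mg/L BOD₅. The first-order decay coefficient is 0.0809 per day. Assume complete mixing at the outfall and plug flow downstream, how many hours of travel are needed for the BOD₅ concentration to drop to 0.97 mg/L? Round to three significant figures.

385 h

Flow-weighted average: C = (129000·2.600 + 2700·49.00) / 131700 = 467700/131700 = 3.551 mg/L.
3.551·exp(−k·t) = 0.97 → t = ln(3.551/0.97)/k = 1386000 s = 385.0 h.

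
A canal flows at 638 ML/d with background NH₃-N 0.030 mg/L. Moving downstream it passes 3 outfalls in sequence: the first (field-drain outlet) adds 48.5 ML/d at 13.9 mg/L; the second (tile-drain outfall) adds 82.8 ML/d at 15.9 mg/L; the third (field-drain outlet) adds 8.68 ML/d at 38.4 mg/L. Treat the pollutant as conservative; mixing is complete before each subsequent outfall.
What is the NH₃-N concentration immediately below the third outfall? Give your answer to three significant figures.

3.01 mg/L

After outfall 1: Q = 638.0 + 48.50 = 686.5 ML/d; C = (638.0·0.03000 + 48.50·13.90)/686.5 = 1.010 mg/L.
After outfall 2: Q = 686.5 + 82.80 = 769.3 ML/d; C = (686.5·1.010 + 82.80·15.90)/769.3 = 2.613 mg/L.
After outfall 3: Q = 769.3 + 8.680 = 778.0 ML/d; C = (769.3·2.613 + 8.680·38.40)/778.0 = 3.012 mg/L.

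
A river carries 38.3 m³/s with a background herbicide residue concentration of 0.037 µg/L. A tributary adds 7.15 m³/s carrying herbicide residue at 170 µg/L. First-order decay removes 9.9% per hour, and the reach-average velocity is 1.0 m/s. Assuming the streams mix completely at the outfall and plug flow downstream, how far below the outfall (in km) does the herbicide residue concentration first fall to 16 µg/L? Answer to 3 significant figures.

17.8 km

After mixing, C = (38.30·0.03700 + 7.150·170.0) / 45.45 = 1217/45.45 = 26.77 µg/L.
9.9%/h lost → k = −ln(1 − 0.099) = 0.1043 h⁻¹.
Set 26.77·exp(−k·t) = 16 → t = ln(26.77/16)/k = 17780 s = 4.939 h.
Distance = v·t = 1.0·17780 = 17780 m = 17.78 km.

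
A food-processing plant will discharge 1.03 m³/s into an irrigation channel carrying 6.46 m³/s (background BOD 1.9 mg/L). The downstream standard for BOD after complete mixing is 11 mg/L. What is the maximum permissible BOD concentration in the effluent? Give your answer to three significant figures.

68.1 mg/L

At the limit, (Qr·Cr + Qe·Cₑ)/(Qr + Qe) = 11:
Cₑ = (7.490·11 − 6.460·1.900) / 1.030 = 68.07 mg/L.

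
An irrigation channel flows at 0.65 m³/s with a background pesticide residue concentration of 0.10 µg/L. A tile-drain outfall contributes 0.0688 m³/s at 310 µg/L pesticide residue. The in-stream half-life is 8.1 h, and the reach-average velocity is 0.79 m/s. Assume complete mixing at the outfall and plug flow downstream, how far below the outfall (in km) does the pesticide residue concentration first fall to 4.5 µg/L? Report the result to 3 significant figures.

62.8 km

Conservation of mass: C = (0.6500·0.1000 + 0.06880·310.0) / 0.7188 = 21.39/0.7188 = 29.76 µg/L.
Half-life 8.1 h → k = ln 2 / 8.1 = 0.08557 h⁻¹ = 2.054 d⁻¹.
Set 29.76·exp(−k·t) = 4.5 → t = ln(29.76/4.5)/k = 79470 s = 22.08 h.
Distance = v·t = 0.79·79470 = 62790 m = 62.79 km.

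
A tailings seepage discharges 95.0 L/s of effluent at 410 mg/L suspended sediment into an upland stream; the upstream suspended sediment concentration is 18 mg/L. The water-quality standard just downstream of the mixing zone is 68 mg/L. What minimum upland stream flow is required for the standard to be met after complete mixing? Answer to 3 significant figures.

650 L/s

Set C_mix = 68: (Q·18.00 + 95.00·410.0) / (Q + 95.00) = 68
→ Q = 95.00·(410.0 − 68)/(68 − 18.00) = 649.8 L/s.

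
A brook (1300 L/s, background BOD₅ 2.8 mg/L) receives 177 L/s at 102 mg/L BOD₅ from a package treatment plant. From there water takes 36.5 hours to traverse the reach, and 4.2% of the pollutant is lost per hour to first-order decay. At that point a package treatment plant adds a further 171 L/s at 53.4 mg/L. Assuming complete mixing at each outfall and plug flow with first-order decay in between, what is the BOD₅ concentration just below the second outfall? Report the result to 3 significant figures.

8.29 mg/L

After mixing, C = (1300·2.800 + 177.0·102.0) / 1477 = 21690/1477 = 14.69 mg/L; combined flow 1477 L/s.
4.2%/h lost → k = −ln(1 − 0.042) = 0.04291 h⁻¹.
First-order decay: C = 14.69·exp(−k·t) = 14.69·0.2089 = 3.068 mg/L.
Second outfall: C = (1477·3.068 + 171.0·53.40)/1648 = 8.290 mg/L.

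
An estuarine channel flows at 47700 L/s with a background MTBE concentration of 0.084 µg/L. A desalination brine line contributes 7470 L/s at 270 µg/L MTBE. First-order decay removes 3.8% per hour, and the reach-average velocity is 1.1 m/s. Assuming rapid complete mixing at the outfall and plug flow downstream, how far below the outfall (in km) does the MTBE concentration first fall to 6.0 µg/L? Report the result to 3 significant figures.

After mixing, C = (47700·0.08400 + 7470·270.0) / 55170 = 2021000/55170 = 36.63 µg/L.
3.8%/h lost → k = −ln(1 − 0.038) = 0.03874 h⁻¹.
Set 36.63·exp(−k·t) = 6.0 → t = ln(36.63/6.0)/k = 168100 s = 46.70 h.
Distance = v·t = 1.1·168100 = 184900 m = 184.9 km.

185 km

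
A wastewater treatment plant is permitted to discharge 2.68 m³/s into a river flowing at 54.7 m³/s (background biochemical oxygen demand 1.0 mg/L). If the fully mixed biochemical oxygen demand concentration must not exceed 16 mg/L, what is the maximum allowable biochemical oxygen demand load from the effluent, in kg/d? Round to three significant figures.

Mass balance at the limit: 54.70·1.000 + 2.680·Cₑ = 57.38·16 → Cₑ = 322.2 mg/L.
Load = 2.680 m³/s × 322.2 g/m³ × 86 400 s/d = 74600 kg/d.

74600 kg/d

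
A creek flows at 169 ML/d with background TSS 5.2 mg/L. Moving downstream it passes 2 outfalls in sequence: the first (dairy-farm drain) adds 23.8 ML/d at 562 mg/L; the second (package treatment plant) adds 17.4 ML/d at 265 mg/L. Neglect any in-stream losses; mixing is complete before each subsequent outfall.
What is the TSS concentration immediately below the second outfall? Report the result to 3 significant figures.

89.7 mg/L

Below outfall 1: Q → 192.8 ML/d, C = (169.0·5.200 + 23.80·562.0)/192.8 = 73.93 mg/L.
Below outfall 2: Q → 210.2 ML/d, C = (192.8·73.93 + 17.40·265.0)/210.2 = 89.75 mg/L.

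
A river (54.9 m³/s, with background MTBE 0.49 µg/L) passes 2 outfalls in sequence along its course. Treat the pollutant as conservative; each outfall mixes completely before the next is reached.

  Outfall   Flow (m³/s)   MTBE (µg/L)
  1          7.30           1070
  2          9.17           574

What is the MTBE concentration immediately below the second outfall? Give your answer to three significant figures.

Below outfall 1: Q → 62.20 m³/s, C = (54.90·0.4900 + 7.300·1070)/62.20 = 126.0 µg/L.
Below outfall 2: Q → 71.37 m³/s, C = (62.20·126.0 + 9.170·574.0)/71.37 = 183.6 µg/L.

184 µg/L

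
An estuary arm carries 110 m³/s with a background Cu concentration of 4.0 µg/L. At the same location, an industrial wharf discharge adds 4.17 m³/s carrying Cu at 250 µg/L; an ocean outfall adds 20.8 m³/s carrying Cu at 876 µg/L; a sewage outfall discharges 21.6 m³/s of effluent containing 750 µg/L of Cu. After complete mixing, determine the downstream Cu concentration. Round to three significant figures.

Flow-weighted average: C = (110.0·4.000 + 4.170·250.0 + 20.80·876.0 + 21.60·750.0) / 156.6 = 35900/156.6 = 229.3 µg/L.

229 µg/L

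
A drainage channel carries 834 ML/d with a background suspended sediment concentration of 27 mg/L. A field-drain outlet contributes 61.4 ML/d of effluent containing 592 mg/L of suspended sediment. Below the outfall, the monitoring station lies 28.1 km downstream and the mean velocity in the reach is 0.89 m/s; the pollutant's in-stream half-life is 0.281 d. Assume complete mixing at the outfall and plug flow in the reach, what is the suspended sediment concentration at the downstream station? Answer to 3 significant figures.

Mixed concentration C = ΣQC/ΣQ = (834.0·27.00 + 61.40·592.0) / 895.4 = 58870/895.4 = 65.74 mg/L.
Travel time t = 28.1·1000 / 0.89 = 31570 s = 8.770 h.
Half-life 0.281 d → k = ln 2 / 0.281 = 2.467 d⁻¹.
Decay over the reach: 65.74·exp(−kt) = 65.74·0.4060 = 26.69 mg/L.

26.7 mg/L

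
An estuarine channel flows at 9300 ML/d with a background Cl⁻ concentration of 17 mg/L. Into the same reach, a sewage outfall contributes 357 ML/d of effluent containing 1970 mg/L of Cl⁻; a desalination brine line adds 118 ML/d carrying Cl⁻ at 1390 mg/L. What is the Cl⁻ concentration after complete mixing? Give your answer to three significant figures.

Conservation of mass: C = (9300·17.00 + 357.0·1970 + 118.0·1390) / 9775 = 1025000/9775 = 104.9 mg/L.

105 mg/L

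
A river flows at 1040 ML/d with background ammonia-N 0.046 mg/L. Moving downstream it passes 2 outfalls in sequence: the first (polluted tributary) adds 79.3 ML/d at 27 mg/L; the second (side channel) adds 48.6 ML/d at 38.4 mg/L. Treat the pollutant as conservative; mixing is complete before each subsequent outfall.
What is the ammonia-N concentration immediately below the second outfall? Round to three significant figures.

Below outfall 1: Q → 1119 ML/d, C = (1040·0.04600 + 79.30·27.00)/1119 = 1.956 mg/L.
Below outfall 2: Q → 1168 ML/d, C = (1119·1.956 + 48.60·38.40)/1168 = 3.472 mg/L.

3.47 mg/L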